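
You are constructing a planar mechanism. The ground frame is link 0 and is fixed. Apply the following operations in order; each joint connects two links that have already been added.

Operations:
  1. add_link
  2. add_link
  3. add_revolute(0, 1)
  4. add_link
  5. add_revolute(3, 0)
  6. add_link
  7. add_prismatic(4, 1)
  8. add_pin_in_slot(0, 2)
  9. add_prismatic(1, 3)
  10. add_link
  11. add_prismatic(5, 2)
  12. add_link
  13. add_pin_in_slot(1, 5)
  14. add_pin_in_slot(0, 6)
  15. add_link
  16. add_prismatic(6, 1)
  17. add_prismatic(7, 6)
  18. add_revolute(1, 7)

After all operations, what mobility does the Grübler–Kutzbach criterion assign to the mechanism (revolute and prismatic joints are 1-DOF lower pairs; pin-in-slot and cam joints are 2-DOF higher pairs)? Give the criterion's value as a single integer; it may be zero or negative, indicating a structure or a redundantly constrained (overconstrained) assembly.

L=1 J1=0 J2=0
add link → L=2 J1=0 J2=0
add link → L=3 J1=0 J2=0
R@0,1 dof=1 J1 → L=3 J1=1 J2=0
add link → L=4 J1=1 J2=0
R@3,0 dof=1 J1 → L=4 J1=2 J2=0
add link → L=5 J1=2 J2=0
P@4,1 dof=1 J1 → L=5 J1=3 J2=0
PS@0,2 dof=2 J2 → L=5 J1=3 J2=1
P@1,3 dof=1 J1 → L=5 J1=4 J2=1
add link → L=6 J1=4 J2=1
P@5,2 dof=1 J1 → L=6 J1=5 J2=1
add link → L=7 J1=5 J2=1
PS@1,5 dof=2 J2 → L=7 J1=5 J2=2
PS@0,6 dof=2 J2 → L=7 J1=5 J2=3
add link → L=8 J1=5 J2=3
P@6,1 dof=1 J1 → L=8 J1=6 J2=3
P@7,6 dof=1 J1 → L=8 J1=7 J2=3
R@1,7 dof=1 J1 → L=8 J1=8 J2=3
M=3(L−1)−2J1−J2=3·7−2·8−3=2

M = 2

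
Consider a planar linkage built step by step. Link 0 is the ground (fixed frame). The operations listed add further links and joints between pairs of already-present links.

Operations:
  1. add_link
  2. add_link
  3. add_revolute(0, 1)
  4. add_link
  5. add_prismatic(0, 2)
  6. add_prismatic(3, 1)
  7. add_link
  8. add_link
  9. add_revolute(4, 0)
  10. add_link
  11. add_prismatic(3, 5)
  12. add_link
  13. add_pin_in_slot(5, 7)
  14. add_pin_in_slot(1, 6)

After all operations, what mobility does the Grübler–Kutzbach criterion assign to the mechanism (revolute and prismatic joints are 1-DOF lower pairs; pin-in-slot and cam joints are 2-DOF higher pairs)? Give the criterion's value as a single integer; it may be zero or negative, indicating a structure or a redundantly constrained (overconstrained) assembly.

M = 9

link 0 = ground. State L|J1|J2 = 1|0|0
+link1  2|0|0
+link2  3|0|0
R(0,1) f=1→J1  3|1|0
+link3  4|1|0
P(0,2) f=1→J1  4|2|0
P(3,1) f=1→J1  4|3|0
+link4  5|3|0
+link5  6|3|0
R(4,0) f=1→J1  6|4|0
+link6  7|4|0
P(3,5) f=1→J1  7|5|0
+link7  8|5|0
PS(5,7) f=2→J2  8|5|1
PS(1,6) f=2→J2  8|5|2
M = 3(8−1)−2·5−2 = 21−10−2 = 9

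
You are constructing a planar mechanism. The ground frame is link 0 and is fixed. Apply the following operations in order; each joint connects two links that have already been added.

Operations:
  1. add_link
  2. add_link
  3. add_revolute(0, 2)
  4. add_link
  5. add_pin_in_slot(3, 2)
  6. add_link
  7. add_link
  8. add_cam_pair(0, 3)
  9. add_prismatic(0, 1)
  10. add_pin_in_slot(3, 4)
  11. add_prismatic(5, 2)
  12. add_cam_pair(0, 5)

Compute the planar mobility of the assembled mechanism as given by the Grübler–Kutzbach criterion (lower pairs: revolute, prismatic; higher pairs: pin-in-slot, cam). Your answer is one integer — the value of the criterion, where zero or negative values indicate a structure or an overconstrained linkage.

M = 5

[1;0;0] (link 0 is ground)
L+ [2;0;0]
L+ [3;0;0]
R(0,2)∈J1 [3;1;0]
L+ [4;1;0]
PS(3,2)∈J2 [4;1;1]
L+ [5;1;1]
L+ [6;1;1]
C(0,3)∈J2 [6;1;2]
P(0,1)∈J1 [6;2;2]
PS(3,4)∈J2 [6;2;3]
P(5,2)∈J1 [6;3;3]
C(0,5)∈J2 [6;3;4]
mobility = 15 − 6 − 4 = 5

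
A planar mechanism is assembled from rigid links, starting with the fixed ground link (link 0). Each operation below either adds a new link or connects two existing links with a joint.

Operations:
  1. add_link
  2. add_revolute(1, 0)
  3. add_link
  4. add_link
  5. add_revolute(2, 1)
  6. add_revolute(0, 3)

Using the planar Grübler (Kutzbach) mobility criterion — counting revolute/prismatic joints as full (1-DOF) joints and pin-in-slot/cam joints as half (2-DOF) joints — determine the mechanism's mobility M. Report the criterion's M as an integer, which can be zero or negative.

(L,J1,J2)=(1,0,0); link0 fixed
link1: (2,0,0)
R 1-0 [J1]: (2,1,0)
link2: (3,1,0)
link3: (4,1,0)
R 2-1 [J1]: (4,2,0)
R 0-3 [J1]: (4,3,0)
Grübler: 3·3 − 2·3 − 0 = 3

M = 3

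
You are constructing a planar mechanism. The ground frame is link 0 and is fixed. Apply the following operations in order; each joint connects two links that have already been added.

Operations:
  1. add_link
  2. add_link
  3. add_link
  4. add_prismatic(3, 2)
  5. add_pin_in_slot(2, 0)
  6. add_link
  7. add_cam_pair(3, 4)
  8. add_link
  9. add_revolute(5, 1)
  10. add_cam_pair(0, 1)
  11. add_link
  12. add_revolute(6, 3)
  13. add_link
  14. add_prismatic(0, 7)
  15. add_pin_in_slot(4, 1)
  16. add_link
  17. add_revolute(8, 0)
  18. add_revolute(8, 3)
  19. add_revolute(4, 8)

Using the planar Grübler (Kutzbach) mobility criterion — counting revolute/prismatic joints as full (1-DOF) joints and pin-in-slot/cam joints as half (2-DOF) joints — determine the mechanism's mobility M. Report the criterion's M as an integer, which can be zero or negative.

ground; <1,0,0>
#1 <2,0,0>
#2 <3,0,0>
#3 <4,0,0>
P:3↔2 J1 <4,1,0>
PS:2↔0 J2 <4,1,1>
#4 <5,1,1>
C:3↔4 J2 <5,1,2>
#5 <6,1,2>
R:5↔1 J1 <6,2,2>
C:0↔1 J2 <6,2,3>
#6 <7,2,3>
R:6↔3 J1 <7,3,3>
#7 <8,3,3>
P:0↔7 J1 <8,4,3>
PS:4↔1 J2 <8,4,4>
#8 <9,4,4>
R:8↔0 J1 <9,5,4>
R:8↔3 J1 <9,6,4>
R:4↔8 J1 <9,7,4>
3×8 − 2×7 − 1×4 = 6

M = 6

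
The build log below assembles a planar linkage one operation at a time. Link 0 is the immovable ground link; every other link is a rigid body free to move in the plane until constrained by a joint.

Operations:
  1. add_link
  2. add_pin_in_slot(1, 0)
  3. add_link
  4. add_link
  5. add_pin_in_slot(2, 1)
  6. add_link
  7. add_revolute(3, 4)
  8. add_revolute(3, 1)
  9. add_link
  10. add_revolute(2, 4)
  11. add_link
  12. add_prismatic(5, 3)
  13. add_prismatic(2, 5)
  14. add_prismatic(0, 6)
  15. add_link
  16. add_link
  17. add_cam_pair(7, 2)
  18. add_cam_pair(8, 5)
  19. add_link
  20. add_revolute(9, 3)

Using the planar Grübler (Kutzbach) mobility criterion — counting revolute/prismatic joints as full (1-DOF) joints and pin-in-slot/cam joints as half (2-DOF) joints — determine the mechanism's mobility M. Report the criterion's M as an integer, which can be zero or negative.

M = 9

ground; <1,0,0>
#1 <2,0,0>
PS:1↔0 J2 <2,0,1>
#2 <3,0,1>
#3 <4,0,1>
PS:2↔1 J2 <4,0,2>
#4 <5,0,2>
R:3↔4 J1 <5,1,2>
R:3↔1 J1 <5,2,2>
#5 <6,2,2>
R:2↔4 J1 <6,3,2>
#6 <7,3,2>
P:5↔3 J1 <7,4,2>
P:2↔5 J1 <7,5,2>
P:0↔6 J1 <7,6,2>
#7 <8,6,2>
#8 <9,6,2>
C:7↔2 J2 <9,6,3>
C:8↔5 J2 <9,6,4>
#9 <10,6,4>
R:9↔3 J1 <10,7,4>
3×9 − 2×7 − 1×4 = 9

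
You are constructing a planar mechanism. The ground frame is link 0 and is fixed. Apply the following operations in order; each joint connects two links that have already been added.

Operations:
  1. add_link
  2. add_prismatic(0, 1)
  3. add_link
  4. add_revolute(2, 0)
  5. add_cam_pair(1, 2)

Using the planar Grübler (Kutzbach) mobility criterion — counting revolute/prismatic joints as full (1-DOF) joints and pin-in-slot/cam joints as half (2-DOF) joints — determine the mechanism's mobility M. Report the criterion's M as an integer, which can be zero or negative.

M = 1

link 0 = ground. State L|J1|J2 = 1|0|0
+link1  2|0|0
P(0,1) f=1→J1  2|1|0
+link2  3|1|0
R(2,0) f=1→J1  3|2|0
C(1,2) f=2→J2  3|2|1
M = 3(3−1)−2·2−1 = 6−4−1 = 1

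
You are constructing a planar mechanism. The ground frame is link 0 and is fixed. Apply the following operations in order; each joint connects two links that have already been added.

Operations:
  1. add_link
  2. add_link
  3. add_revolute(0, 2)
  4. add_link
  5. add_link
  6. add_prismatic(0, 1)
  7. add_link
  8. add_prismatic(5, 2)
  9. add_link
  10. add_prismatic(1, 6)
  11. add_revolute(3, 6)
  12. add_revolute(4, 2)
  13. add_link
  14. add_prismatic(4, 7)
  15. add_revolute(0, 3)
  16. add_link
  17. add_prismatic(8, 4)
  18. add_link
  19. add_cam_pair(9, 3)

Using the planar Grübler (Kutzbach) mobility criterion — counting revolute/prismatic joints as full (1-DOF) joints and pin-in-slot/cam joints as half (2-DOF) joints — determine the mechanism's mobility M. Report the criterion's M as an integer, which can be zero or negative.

[1;0;0] (link 0 is ground)
L+ [2;0;0]
L+ [3;0;0]
R(0,2)∈J1 [3;1;0]
L+ [4;1;0]
L+ [5;1;0]
P(0,1)∈J1 [5;2;0]
L+ [6;2;0]
P(5,2)∈J1 [6;3;0]
L+ [7;3;0]
P(1,6)∈J1 [7;4;0]
R(3,6)∈J1 [7;5;0]
R(4,2)∈J1 [7;6;0]
L+ [8;6;0]
P(4,7)∈J1 [8;7;0]
R(0,3)∈J1 [8;8;0]
L+ [9;8;0]
P(8,4)∈J1 [9;9;0]
L+ [10;9;0]
C(9,3)∈J2 [10;9;1]
mobility = 27 − 18 − 1 = 8

M = 8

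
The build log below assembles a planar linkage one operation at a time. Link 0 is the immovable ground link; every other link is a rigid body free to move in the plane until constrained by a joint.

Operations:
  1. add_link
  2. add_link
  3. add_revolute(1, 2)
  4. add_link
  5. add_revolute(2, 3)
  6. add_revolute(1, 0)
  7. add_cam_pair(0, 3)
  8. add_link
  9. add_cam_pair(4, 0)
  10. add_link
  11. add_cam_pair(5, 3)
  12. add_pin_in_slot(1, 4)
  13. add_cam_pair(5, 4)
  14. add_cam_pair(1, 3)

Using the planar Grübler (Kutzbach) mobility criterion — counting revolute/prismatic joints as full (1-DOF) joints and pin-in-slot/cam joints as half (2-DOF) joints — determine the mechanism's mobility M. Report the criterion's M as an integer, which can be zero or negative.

[1;0;0] (link 0 is ground)
L+ [2;0;0]
L+ [3;0;0]
R(1,2)∈J1 [3;1;0]
L+ [4;1;0]
R(2,3)∈J1 [4;2;0]
R(1,0)∈J1 [4;3;0]
C(0,3)∈J2 [4;3;1]
L+ [5;3;1]
C(4,0)∈J2 [5;3;2]
L+ [6;3;2]
C(5,3)∈J2 [6;3;3]
PS(1,4)∈J2 [6;3;4]
C(5,4)∈J2 [6;3;5]
C(1,3)∈J2 [6;3;6]
mobility = 15 − 6 − 6 = 3

M = 3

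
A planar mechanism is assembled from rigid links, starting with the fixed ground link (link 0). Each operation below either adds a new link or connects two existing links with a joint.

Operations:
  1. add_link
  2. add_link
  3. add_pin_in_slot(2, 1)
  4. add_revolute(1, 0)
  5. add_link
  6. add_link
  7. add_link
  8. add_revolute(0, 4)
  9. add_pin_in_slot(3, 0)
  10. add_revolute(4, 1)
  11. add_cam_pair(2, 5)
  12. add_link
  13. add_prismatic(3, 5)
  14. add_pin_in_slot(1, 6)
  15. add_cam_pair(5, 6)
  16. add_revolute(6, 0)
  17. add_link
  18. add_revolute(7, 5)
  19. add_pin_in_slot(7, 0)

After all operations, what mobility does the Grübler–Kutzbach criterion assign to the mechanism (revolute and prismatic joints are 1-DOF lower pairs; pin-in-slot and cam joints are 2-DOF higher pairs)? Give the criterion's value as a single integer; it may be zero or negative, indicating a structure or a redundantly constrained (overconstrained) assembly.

ground; <1,0,0>
#1 <2,0,0>
#2 <3,0,0>
PS:2↔1 J2 <3,0,1>
R:1↔0 J1 <3,1,1>
#3 <4,1,1>
#4 <5,1,1>
#5 <6,1,1>
R:0↔4 J1 <6,2,1>
PS:3↔0 J2 <6,2,2>
R:4↔1 J1 <6,3,2>
C:2↔5 J2 <6,3,3>
#6 <7,3,3>
P:3↔5 J1 <7,4,3>
PS:1↔6 J2 <7,4,4>
C:5↔6 J2 <7,4,5>
R:6↔0 J1 <7,5,5>
#7 <8,5,5>
R:7↔5 J1 <8,6,5>
PS:7↔0 J2 <8,6,6>
3×7 − 2×6 − 1×6 = 3

M = 3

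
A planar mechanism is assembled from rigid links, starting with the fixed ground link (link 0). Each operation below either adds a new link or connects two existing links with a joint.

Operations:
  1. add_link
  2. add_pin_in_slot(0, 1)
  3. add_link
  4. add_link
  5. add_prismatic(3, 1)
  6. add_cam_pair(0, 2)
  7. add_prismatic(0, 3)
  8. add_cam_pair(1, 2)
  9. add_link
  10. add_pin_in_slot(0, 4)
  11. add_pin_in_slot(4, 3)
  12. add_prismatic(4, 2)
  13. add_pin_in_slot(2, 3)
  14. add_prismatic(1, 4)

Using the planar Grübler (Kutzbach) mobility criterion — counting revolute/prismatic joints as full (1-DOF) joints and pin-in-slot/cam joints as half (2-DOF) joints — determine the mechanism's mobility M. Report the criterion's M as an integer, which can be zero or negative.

M = -2

link 0 = ground. State L|J1|J2 = 1|0|0
+link1  2|0|0
PS(0,1) f=2→J2  2|0|1
+link2  3|0|1
+link3  4|0|1
P(3,1) f=1→J1  4|1|1
C(0,2) f=2→J2  4|1|2
P(0,3) f=1→J1  4|2|2
C(1,2) f=2→J2  4|2|3
+link4  5|2|3
PS(0,4) f=2→J2  5|2|4
PS(4,3) f=2→J2  5|2|5
P(4,2) f=1→J1  5|3|5
PS(2,3) f=2→J2  5|3|6
P(1,4) f=1→J1  5|4|6
M = 3(5−1)−2·4−6 = 12−8−6 = -2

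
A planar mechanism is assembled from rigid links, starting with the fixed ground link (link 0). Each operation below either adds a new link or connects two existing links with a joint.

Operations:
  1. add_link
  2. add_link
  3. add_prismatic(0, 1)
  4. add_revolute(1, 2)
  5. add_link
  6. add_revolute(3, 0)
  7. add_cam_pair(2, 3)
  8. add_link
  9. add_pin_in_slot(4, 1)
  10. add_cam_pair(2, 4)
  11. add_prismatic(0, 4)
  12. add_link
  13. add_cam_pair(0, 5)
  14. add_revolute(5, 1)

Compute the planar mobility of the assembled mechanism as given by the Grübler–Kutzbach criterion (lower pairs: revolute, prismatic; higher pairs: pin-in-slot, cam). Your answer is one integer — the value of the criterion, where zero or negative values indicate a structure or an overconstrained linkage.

M = 1

link 0 = ground. State L|J1|J2 = 1|0|0
+link1  2|0|0
+link2  3|0|0
P(0,1) f=1→J1  3|1|0
R(1,2) f=1→J1  3|2|0
+link3  4|2|0
R(3,0) f=1→J1  4|3|0
C(2,3) f=2→J2  4|3|1
+link4  5|3|1
PS(4,1) f=2→J2  5|3|2
C(2,4) f=2→J2  5|3|3
P(0,4) f=1→J1  5|4|3
+link5  6|4|3
C(0,5) f=2→J2  6|4|4
R(5,1) f=1→J1  6|5|4
M = 3(6−1)−2·5−4 = 15−10−4 = 1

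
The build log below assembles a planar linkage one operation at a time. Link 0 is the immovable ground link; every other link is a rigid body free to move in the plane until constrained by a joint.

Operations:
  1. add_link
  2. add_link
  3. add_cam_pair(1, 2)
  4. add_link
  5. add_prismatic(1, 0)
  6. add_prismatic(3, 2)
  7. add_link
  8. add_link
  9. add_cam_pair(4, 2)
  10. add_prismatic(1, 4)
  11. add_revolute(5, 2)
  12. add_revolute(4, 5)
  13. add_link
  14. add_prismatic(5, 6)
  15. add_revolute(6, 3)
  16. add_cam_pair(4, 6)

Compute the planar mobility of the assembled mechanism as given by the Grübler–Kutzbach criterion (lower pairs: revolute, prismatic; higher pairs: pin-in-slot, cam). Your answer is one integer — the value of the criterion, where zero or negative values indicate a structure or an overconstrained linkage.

(L,J1,J2)=(1,0,0); link0 fixed
link1: (2,0,0)
link2: (3,0,0)
C 1-2 [J2]: (3,0,1)
link3: (4,0,1)
P 1-0 [J1]: (4,1,1)
P 3-2 [J1]: (4,2,1)
link4: (5,2,1)
link5: (6,2,1)
C 4-2 [J2]: (6,2,2)
P 1-4 [J1]: (6,3,2)
R 5-2 [J1]: (6,4,2)
R 4-5 [J1]: (6,5,2)
link6: (7,5,2)
P 5-6 [J1]: (7,6,2)
R 6-3 [J1]: (7,7,2)
C 4-6 [J2]: (7,7,3)
Grübler: 3·6 − 2·7 − 3 = 1

M = 1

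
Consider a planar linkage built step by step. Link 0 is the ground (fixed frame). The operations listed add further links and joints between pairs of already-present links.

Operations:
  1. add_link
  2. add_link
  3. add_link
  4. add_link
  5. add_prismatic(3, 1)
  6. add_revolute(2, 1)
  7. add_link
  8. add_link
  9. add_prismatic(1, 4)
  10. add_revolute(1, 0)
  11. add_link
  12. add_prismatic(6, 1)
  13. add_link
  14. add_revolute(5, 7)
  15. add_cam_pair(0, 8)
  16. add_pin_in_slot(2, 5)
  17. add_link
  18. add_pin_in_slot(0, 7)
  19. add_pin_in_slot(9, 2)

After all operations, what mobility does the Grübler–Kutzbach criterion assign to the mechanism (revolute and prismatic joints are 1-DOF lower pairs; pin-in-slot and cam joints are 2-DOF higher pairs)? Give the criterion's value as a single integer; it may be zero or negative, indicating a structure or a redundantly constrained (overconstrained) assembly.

M = 11

[1;0;0] (link 0 is ground)
L+ [2;0;0]
L+ [3;0;0]
L+ [4;0;0]
L+ [5;0;0]
P(3,1)∈J1 [5;1;0]
R(2,1)∈J1 [5;2;0]
L+ [6;2;0]
L+ [7;2;0]
P(1,4)∈J1 [7;3;0]
R(1,0)∈J1 [7;4;0]
L+ [8;4;0]
P(6,1)∈J1 [8;5;0]
L+ [9;5;0]
R(5,7)∈J1 [9;6;0]
C(0,8)∈J2 [9;6;1]
PS(2,5)∈J2 [9;6;2]
L+ [10;6;2]
PS(0,7)∈J2 [10;6;3]
PS(9,2)∈J2 [10;6;4]
mobility = 27 − 12 − 4 = 11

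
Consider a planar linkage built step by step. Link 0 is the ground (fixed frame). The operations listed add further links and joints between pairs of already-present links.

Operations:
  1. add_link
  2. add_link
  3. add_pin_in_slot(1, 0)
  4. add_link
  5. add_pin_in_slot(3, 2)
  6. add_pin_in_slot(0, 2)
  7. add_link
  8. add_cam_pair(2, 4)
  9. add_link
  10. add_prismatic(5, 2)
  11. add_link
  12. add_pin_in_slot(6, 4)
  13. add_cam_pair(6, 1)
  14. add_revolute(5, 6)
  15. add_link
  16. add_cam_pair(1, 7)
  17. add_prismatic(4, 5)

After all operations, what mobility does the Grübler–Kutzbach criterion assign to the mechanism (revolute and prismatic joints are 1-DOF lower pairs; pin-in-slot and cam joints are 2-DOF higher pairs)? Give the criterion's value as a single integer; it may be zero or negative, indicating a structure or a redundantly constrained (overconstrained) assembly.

M = 8

L=1 J1=0 J2=0
add link → L=2 J1=0 J2=0
add link → L=3 J1=0 J2=0
PS@1,0 dof=2 J2 → L=3 J1=0 J2=1
add link → L=4 J1=0 J2=1
PS@3,2 dof=2 J2 → L=4 J1=0 J2=2
PS@0,2 dof=2 J2 → L=4 J1=0 J2=3
add link → L=5 J1=0 J2=3
C@2,4 dof=2 J2 → L=5 J1=0 J2=4
add link → L=6 J1=0 J2=4
P@5,2 dof=1 J1 → L=6 J1=1 J2=4
add link → L=7 J1=1 J2=4
PS@6,4 dof=2 J2 → L=7 J1=1 J2=5
C@6,1 dof=2 J2 → L=7 J1=1 J2=6
R@5,6 dof=1 J1 → L=7 J1=2 J2=6
add link → L=8 J1=2 J2=6
C@1,7 dof=2 J2 → L=8 J1=2 J2=7
P@4,5 dof=1 J1 → L=8 J1=3 J2=7
M=3(L−1)−2J1−J2=3·7−2·3−7=8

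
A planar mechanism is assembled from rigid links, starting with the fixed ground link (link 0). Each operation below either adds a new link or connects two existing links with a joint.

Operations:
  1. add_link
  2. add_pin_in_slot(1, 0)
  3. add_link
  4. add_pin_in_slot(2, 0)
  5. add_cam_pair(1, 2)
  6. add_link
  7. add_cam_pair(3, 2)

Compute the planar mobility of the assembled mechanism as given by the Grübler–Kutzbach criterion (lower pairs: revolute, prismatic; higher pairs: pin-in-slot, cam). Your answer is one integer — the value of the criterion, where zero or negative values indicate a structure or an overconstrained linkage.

M = 5

link 0 = ground. State L|J1|J2 = 1|0|0
+link1  2|0|0
PS(1,0) f=2→J2  2|0|1
+link2  3|0|1
PS(2,0) f=2→J2  3|0|2
C(1,2) f=2→J2  3|0|3
+link3  4|0|3
C(3,2) f=2→J2  4|0|4
M = 3(4−1)−2·0−4 = 9−0−4 = 5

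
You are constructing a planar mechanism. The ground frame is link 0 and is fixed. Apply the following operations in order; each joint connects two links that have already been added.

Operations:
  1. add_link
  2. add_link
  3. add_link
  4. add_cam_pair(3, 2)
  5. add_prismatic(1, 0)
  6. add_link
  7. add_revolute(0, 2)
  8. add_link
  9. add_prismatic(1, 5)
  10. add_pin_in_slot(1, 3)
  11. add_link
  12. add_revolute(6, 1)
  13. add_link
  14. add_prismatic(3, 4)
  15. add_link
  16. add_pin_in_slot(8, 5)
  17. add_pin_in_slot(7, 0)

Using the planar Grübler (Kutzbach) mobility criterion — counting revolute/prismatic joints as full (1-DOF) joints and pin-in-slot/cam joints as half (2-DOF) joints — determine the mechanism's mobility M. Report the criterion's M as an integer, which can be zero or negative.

(L,J1,J2)=(1,0,0); link0 fixed
link1: (2,0,0)
link2: (3,0,0)
link3: (4,0,0)
C 3-2 [J2]: (4,0,1)
P 1-0 [J1]: (4,1,1)
link4: (5,1,1)
R 0-2 [J1]: (5,2,1)
link5: (6,2,1)
P 1-5 [J1]: (6,3,1)
PS 1-3 [J2]: (6,3,2)
link6: (7,3,2)
R 6-1 [J1]: (7,4,2)
link7: (8,4,2)
P 3-4 [J1]: (8,5,2)
link8: (9,5,2)
PS 8-5 [J2]: (9,5,3)
PS 7-0 [J2]: (9,5,4)
Grübler: 3·8 − 2·5 − 4 = 10

M = 10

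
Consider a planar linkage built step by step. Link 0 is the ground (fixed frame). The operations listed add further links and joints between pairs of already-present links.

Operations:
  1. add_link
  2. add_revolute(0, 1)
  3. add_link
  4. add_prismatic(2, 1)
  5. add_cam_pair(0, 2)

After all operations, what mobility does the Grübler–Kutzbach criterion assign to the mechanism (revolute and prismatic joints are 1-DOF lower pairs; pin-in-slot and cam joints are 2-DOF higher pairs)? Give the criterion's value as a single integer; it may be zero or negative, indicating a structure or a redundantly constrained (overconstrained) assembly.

L=1 J1=0 J2=0
add link → L=2 J1=0 J2=0
R@0,1 dof=1 J1 → L=2 J1=1 J2=0
add link → L=3 J1=1 J2=0
P@2,1 dof=1 J1 → L=3 J1=2 J2=0
C@0,2 dof=2 J2 → L=3 J1=2 J2=1
M=3(L−1)−2J1−J2=3·2−2·2−1=1

M = 1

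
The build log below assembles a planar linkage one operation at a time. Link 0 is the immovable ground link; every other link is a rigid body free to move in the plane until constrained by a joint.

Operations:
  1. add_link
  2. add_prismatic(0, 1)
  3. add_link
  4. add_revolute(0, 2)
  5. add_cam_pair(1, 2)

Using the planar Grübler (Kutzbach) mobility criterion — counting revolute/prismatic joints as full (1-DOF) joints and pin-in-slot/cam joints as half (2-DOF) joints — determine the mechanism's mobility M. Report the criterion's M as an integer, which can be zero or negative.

(L,J1,J2)=(1,0,0); link0 fixed
link1: (2,0,0)
P 0-1 [J1]: (2,1,0)
link2: (3,1,0)
R 0-2 [J1]: (3,2,0)
C 1-2 [J2]: (3,2,1)
Grübler: 3·2 − 2·2 − 1 = 1

M = 1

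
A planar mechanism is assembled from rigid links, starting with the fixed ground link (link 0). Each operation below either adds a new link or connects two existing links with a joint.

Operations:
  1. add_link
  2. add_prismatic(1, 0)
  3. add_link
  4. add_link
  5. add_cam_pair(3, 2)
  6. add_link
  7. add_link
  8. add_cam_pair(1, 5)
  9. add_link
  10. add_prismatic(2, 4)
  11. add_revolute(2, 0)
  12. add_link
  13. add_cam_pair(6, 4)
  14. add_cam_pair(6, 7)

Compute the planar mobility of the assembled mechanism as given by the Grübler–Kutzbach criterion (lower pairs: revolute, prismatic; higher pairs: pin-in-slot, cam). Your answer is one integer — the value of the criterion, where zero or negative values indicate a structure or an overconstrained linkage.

M = 11

link 0 = ground. State L|J1|J2 = 1|0|0
+link1  2|0|0
P(1,0) f=1→J1  2|1|0
+link2  3|1|0
+link3  4|1|0
C(3,2) f=2→J2  4|1|1
+link4  5|1|1
+link5  6|1|1
C(1,5) f=2→J2  6|1|2
+link6  7|1|2
P(2,4) f=1→J1  7|2|2
R(2,0) f=1→J1  7|3|2
+link7  8|3|2
C(6,4) f=2→J2  8|3|3
C(6,7) f=2→J2  8|3|4
M = 3(8−1)−2·3−4 = 21−6−4 = 11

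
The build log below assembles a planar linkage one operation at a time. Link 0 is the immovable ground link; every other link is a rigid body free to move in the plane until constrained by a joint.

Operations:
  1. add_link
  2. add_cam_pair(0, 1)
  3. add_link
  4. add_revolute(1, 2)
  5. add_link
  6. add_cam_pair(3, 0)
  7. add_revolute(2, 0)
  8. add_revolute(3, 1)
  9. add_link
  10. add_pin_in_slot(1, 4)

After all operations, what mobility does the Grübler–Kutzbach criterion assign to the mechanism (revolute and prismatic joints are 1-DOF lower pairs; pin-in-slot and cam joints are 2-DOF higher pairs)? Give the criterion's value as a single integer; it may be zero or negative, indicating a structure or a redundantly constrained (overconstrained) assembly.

(L,J1,J2)=(1,0,0); link0 fixed
link1: (2,0,0)
C 0-1 [J2]: (2,0,1)
link2: (3,0,1)
R 1-2 [J1]: (3,1,1)
link3: (4,1,1)
C 3-0 [J2]: (4,1,2)
R 2-0 [J1]: (4,2,2)
R 3-1 [J1]: (4,3,2)
link4: (5,3,2)
PS 1-4 [J2]: (5,3,3)
Grübler: 3·4 − 2·3 − 3 = 3

M = 3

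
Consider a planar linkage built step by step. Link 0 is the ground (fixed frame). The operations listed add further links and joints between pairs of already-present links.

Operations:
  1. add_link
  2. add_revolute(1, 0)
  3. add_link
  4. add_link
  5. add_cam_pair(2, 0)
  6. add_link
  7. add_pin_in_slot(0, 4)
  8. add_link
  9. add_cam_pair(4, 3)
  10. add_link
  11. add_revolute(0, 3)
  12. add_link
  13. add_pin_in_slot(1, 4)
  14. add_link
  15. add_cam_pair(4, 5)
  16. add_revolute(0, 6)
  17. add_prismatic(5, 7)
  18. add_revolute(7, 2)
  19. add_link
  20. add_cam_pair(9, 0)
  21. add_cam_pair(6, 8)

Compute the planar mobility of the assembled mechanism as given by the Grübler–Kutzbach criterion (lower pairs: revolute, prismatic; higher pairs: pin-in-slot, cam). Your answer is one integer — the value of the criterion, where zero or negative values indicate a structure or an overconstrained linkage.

M = 10

ground; <1,0,0>
#1 <2,0,0>
R:1↔0 J1 <2,1,0>
#2 <3,1,0>
#3 <4,1,0>
C:2↔0 J2 <4,1,1>
#4 <5,1,1>
PS:0↔4 J2 <5,1,2>
#5 <6,1,2>
C:4↔3 J2 <6,1,3>
#6 <7,1,3>
R:0↔3 J1 <7,2,3>
#7 <8,2,3>
PS:1↔4 J2 <8,2,4>
#8 <9,2,4>
C:4↔5 J2 <9,2,5>
R:0↔6 J1 <9,3,5>
P:5↔7 J1 <9,4,5>
R:7↔2 J1 <9,5,5>
#9 <10,5,5>
C:9↔0 J2 <10,5,6>
C:6↔8 J2 <10,5,7>
3×9 − 2×5 − 1×7 = 10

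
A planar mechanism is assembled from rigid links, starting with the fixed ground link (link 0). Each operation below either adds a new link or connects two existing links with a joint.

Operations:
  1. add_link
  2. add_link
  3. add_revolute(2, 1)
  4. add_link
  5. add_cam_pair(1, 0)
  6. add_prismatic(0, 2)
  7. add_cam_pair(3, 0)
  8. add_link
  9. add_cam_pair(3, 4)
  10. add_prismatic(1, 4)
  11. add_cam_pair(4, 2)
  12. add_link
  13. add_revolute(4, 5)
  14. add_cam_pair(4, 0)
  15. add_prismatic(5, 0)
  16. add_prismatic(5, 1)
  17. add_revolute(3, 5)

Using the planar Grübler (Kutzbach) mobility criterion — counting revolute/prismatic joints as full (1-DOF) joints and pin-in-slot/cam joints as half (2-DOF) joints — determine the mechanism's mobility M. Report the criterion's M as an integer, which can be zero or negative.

M = -4

(L,J1,J2)=(1,0,0); link0 fixed
link1: (2,0,0)
link2: (3,0,0)
R 2-1 [J1]: (3,1,0)
link3: (4,1,0)
C 1-0 [J2]: (4,1,1)
P 0-2 [J1]: (4,2,1)
C 3-0 [J2]: (4,2,2)
link4: (5,2,2)
C 3-4 [J2]: (5,2,3)
P 1-4 [J1]: (5,3,3)
C 4-2 [J2]: (5,3,4)
link5: (6,3,4)
R 4-5 [J1]: (6,4,4)
C 4-0 [J2]: (6,4,5)
P 5-0 [J1]: (6,5,5)
P 5-1 [J1]: (6,6,5)
R 3-5 [J1]: (6,7,5)
Grübler: 3·5 − 2·7 − 5 = -4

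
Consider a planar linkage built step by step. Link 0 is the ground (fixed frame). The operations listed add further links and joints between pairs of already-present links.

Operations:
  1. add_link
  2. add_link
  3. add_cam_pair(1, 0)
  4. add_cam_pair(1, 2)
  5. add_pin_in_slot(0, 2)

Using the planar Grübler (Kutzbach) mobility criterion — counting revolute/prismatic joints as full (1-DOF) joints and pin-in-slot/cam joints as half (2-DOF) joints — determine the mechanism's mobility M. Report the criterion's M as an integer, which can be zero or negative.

M = 3

[1;0;0] (link 0 is ground)
L+ [2;0;0]
L+ [3;0;0]
C(1,0)∈J2 [3;0;1]
C(1,2)∈J2 [3;0;2]
PS(0,2)∈J2 [3;0;3]
mobility = 6 − 0 − 3 = 3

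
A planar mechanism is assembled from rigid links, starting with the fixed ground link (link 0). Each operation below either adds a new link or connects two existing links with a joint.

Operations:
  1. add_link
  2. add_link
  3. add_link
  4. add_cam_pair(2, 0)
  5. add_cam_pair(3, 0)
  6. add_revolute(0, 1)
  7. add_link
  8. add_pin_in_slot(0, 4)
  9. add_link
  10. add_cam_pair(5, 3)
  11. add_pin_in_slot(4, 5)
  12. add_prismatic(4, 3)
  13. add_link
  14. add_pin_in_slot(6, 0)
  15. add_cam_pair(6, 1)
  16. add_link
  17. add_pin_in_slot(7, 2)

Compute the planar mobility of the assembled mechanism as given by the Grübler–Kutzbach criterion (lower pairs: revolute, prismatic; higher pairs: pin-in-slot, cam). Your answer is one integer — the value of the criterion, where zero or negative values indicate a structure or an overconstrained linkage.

ground; <1,0,0>
#1 <2,0,0>
#2 <3,0,0>
#3 <4,0,0>
C:2↔0 J2 <4,0,1>
C:3↔0 J2 <4,0,2>
R:0↔1 J1 <4,1,2>
#4 <5,1,2>
PS:0↔4 J2 <5,1,3>
#5 <6,1,3>
C:5↔3 J2 <6,1,4>
PS:4↔5 J2 <6,1,5>
P:4↔3 J1 <6,2,5>
#6 <7,2,5>
PS:6↔0 J2 <7,2,6>
C:6↔1 J2 <7,2,7>
#7 <8,2,7>
PS:7↔2 J2 <8,2,8>
3×7 − 2×2 − 1×8 = 9

M = 9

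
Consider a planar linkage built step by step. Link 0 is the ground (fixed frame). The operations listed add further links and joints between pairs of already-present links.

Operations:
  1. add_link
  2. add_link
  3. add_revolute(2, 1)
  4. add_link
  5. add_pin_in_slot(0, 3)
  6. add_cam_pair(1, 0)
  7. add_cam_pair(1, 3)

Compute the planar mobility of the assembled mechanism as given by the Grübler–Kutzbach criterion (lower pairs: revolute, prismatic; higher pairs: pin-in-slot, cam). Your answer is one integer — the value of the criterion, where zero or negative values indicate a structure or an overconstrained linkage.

M = 4

ground; <1,0,0>
#1 <2,0,0>
#2 <3,0,0>
R:2↔1 J1 <3,1,0>
#3 <4,1,0>
PS:0↔3 J2 <4,1,1>
C:1↔0 J2 <4,1,2>
C:1↔3 J2 <4,1,3>
3×3 − 2×1 − 1×3 = 4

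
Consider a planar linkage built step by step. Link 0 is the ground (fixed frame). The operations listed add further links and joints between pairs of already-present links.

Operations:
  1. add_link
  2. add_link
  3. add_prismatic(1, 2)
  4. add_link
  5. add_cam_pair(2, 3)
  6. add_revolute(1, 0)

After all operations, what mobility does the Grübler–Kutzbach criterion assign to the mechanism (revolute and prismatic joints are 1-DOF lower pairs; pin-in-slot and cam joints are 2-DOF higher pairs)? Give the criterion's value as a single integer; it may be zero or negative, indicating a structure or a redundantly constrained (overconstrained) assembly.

M = 4

[1;0;0] (link 0 is ground)
L+ [2;0;0]
L+ [3;0;0]
P(1,2)∈J1 [3;1;0]
L+ [4;1;0]
C(2,3)∈J2 [4;1;1]
R(1,0)∈J1 [4;2;1]
mobility = 9 − 4 − 1 = 4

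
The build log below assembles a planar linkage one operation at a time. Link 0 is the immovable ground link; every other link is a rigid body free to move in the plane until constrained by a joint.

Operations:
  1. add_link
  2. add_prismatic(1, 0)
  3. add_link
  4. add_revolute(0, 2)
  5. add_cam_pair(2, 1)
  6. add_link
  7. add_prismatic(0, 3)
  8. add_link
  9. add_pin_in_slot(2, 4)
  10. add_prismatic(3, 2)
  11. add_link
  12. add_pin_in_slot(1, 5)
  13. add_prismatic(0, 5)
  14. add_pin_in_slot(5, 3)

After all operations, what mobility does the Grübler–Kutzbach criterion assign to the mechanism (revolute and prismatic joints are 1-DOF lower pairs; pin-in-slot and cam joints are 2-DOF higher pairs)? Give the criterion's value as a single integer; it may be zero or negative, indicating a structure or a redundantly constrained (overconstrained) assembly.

M = 1

L=1 J1=0 J2=0
add link → L=2 J1=0 J2=0
P@1,0 dof=1 J1 → L=2 J1=1 J2=0
add link → L=3 J1=1 J2=0
R@0,2 dof=1 J1 → L=3 J1=2 J2=0
C@2,1 dof=2 J2 → L=3 J1=2 J2=1
add link → L=4 J1=2 J2=1
P@0,3 dof=1 J1 → L=4 J1=3 J2=1
add link → L=5 J1=3 J2=1
PS@2,4 dof=2 J2 → L=5 J1=3 J2=2
P@3,2 dof=1 J1 → L=5 J1=4 J2=2
add link → L=6 J1=4 J2=2
PS@1,5 dof=2 J2 → L=6 J1=4 J2=3
P@0,5 dof=1 J1 → L=6 J1=5 J2=3
PS@5,3 dof=2 J2 → L=6 J1=5 J2=4
M=3(L−1)−2J1−J2=3·5−2·5−4=1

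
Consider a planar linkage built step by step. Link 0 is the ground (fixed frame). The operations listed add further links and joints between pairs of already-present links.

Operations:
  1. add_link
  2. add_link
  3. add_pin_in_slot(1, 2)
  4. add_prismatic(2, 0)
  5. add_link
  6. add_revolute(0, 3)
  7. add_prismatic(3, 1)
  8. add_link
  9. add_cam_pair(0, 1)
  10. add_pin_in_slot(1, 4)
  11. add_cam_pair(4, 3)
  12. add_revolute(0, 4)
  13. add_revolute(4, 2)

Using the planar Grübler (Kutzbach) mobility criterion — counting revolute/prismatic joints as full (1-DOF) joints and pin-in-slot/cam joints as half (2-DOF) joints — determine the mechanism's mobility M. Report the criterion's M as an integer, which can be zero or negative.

ground; <1,0,0>
#1 <2,0,0>
#2 <3,0,0>
PS:1↔2 J2 <3,0,1>
P:2↔0 J1 <3,1,1>
#3 <4,1,1>
R:0↔3 J1 <4,2,1>
P:3↔1 J1 <4,3,1>
#4 <5,3,1>
C:0↔1 J2 <5,3,2>
PS:1↔4 J2 <5,3,3>
C:4↔3 J2 <5,3,4>
R:0↔4 J1 <5,4,4>
R:4↔2 J1 <5,5,4>
3×4 − 2×5 − 1×4 = -2

M = -2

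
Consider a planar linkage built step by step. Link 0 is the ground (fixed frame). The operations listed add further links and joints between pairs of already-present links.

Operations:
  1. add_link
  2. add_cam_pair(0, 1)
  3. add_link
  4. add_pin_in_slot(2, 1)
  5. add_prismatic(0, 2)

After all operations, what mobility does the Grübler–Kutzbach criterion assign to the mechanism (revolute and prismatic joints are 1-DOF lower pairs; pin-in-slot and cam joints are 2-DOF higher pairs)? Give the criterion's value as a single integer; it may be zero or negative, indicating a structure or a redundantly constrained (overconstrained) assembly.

(L,J1,J2)=(1,0,0); link0 fixed
link1: (2,0,0)
C 0-1 [J2]: (2,0,1)
link2: (3,0,1)
PS 2-1 [J2]: (3,0,2)
P 0-2 [J1]: (3,1,2)
Grübler: 3·2 − 2·1 − 2 = 2

M = 2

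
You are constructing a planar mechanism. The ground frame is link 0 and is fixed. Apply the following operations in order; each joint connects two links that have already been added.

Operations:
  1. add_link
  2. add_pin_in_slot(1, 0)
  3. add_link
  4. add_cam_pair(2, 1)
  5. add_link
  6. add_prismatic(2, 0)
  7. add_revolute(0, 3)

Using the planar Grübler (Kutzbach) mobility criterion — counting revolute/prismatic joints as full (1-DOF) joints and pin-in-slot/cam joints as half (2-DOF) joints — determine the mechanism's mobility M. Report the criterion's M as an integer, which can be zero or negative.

ground; <1,0,0>
#1 <2,0,0>
PS:1↔0 J2 <2,0,1>
#2 <3,0,1>
C:2↔1 J2 <3,0,2>
#3 <4,0,2>
P:2↔0 J1 <4,1,2>
R:0↔3 J1 <4,2,2>
3×3 − 2×2 − 1×2 = 3

M = 3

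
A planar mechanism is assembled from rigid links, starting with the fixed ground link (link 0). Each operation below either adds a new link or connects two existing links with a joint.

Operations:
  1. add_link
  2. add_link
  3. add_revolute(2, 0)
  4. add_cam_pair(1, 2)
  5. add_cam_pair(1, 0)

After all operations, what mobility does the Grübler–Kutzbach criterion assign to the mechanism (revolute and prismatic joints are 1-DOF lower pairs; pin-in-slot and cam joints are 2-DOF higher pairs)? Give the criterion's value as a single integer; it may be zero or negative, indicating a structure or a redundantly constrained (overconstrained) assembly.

M = 2

(L,J1,J2)=(1,0,0); link0 fixed
link1: (2,0,0)
link2: (3,0,0)
R 2-0 [J1]: (3,1,0)
C 1-2 [J2]: (3,1,1)
C 1-0 [J2]: (3,1,2)
Grübler: 3·2 − 2·1 − 2 = 2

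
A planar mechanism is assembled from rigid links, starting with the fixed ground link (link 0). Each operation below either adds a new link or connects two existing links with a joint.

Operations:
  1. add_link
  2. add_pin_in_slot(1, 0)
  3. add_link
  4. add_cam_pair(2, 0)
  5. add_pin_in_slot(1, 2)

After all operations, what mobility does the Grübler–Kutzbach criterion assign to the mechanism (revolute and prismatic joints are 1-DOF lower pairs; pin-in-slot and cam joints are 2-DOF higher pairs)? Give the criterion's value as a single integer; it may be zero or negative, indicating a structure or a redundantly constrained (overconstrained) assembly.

M = 3

L=1 J1=0 J2=0
add link → L=2 J1=0 J2=0
PS@1,0 dof=2 J2 → L=2 J1=0 J2=1
add link → L=3 J1=0 J2=1
C@2,0 dof=2 J2 → L=3 J1=0 J2=2
PS@1,2 dof=2 J2 → L=3 J1=0 J2=3
M=3(L−1)−2J1−J2=3·2−2·0−3=3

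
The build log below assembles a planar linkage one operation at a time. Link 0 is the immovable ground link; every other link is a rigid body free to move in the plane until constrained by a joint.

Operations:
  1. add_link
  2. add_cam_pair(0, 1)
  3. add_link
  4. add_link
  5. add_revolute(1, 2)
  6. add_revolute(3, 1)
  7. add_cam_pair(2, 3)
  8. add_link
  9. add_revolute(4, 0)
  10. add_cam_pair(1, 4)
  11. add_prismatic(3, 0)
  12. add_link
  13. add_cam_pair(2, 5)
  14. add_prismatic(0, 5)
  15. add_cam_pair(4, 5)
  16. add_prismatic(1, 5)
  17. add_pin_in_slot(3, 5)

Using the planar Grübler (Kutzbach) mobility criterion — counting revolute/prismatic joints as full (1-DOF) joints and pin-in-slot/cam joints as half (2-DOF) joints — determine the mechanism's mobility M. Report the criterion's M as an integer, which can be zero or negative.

ground; <1,0,0>
#1 <2,0,0>
C:0↔1 J2 <2,0,1>
#2 <3,0,1>
#3 <4,0,1>
R:1↔2 J1 <4,1,1>
R:3↔1 J1 <4,2,1>
C:2↔3 J2 <4,2,2>
#4 <5,2,2>
R:4↔0 J1 <5,3,2>
C:1↔4 J2 <5,3,3>
P:3↔0 J1 <5,4,3>
#5 <6,4,3>
C:2↔5 J2 <6,4,4>
P:0↔5 J1 <6,5,4>
C:4↔5 J2 <6,5,5>
P:1↔5 J1 <6,6,5>
PS:3↔5 J2 <6,6,6>
3×5 − 2×6 − 1×6 = -3

M = -3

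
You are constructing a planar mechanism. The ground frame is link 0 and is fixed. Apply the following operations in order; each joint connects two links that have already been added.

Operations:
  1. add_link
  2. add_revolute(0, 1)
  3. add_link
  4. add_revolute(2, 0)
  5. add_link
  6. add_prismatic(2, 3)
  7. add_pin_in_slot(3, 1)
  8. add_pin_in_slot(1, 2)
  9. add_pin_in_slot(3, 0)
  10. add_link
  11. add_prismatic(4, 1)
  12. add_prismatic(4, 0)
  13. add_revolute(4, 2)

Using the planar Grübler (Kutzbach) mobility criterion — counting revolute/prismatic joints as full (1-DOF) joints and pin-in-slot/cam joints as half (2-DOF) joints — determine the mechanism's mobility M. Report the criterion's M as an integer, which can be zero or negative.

L=1 J1=0 J2=0
add link → L=2 J1=0 J2=0
R@0,1 dof=1 J1 → L=2 J1=1 J2=0
add link → L=3 J1=1 J2=0
R@2,0 dof=1 J1 → L=3 J1=2 J2=0
add link → L=4 J1=2 J2=0
P@2,3 dof=1 J1 → L=4 J1=3 J2=0
PS@3,1 dof=2 J2 → L=4 J1=3 J2=1
PS@1,2 dof=2 J2 → L=4 J1=3 J2=2
PS@3,0 dof=2 J2 → L=4 J1=3 J2=3
add link → L=5 J1=3 J2=3
P@4,1 dof=1 J1 → L=5 J1=4 J2=3
P@4,0 dof=1 J1 → L=5 J1=5 J2=3
R@4,2 dof=1 J1 → L=5 J1=6 J2=3
M=3(L−1)−2J1−J2=3·4−2·6−3=-3

M = -3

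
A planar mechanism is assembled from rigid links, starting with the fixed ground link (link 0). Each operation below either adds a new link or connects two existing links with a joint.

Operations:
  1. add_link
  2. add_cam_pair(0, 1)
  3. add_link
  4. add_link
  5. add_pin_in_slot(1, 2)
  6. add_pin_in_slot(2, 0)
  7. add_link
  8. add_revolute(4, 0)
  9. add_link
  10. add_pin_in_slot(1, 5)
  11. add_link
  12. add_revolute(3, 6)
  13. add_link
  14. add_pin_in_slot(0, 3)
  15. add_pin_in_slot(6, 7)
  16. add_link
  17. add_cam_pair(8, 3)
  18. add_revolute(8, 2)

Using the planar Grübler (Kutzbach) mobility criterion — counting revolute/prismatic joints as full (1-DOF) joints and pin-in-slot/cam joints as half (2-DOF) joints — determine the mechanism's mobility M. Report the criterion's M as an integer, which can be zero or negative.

[1;0;0] (link 0 is ground)
L+ [2;0;0]
C(0,1)∈J2 [2;0;1]
L+ [3;0;1]
L+ [4;0;1]
PS(1,2)∈J2 [4;0;2]
PS(2,0)∈J2 [4;0;3]
L+ [5;0;3]
R(4,0)∈J1 [5;1;3]
L+ [6;1;3]
PS(1,5)∈J2 [6;1;4]
L+ [7;1;4]
R(3,6)∈J1 [7;2;4]
L+ [8;2;4]
PS(0,3)∈J2 [8;2;5]
PS(6,7)∈J2 [8;2;6]
L+ [9;2;6]
C(8,3)∈J2 [9;2;7]
R(8,2)∈J1 [9;3;7]
mobility = 24 − 6 − 7 = 11

M = 11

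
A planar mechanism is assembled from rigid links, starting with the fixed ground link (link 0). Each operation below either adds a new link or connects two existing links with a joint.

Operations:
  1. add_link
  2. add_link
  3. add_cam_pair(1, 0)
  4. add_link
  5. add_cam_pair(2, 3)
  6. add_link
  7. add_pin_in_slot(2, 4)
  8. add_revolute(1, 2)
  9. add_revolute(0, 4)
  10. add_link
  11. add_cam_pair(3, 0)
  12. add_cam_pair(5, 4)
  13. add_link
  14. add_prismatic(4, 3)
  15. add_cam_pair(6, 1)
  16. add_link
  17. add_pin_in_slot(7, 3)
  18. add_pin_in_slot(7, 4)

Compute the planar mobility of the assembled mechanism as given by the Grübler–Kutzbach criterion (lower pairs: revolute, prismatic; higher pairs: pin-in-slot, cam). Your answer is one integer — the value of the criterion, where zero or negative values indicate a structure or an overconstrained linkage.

[1;0;0] (link 0 is ground)
L+ [2;0;0]
L+ [3;0;0]
C(1,0)∈J2 [3;0;1]
L+ [4;0;1]
C(2,3)∈J2 [4;0;2]
L+ [5;0;2]
PS(2,4)∈J2 [5;0;3]
R(1,2)∈J1 [5;1;3]
R(0,4)∈J1 [5;2;3]
L+ [6;2;3]
C(3,0)∈J2 [6;2;4]
C(5,4)∈J2 [6;2;5]
L+ [7;2;5]
P(4,3)∈J1 [7;3;5]
C(6,1)∈J2 [7;3;6]
L+ [8;3;6]
PS(7,3)∈J2 [8;3;7]
PS(7,4)∈J2 [8;3;8]
mobility = 21 − 6 − 8 = 7

M = 7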